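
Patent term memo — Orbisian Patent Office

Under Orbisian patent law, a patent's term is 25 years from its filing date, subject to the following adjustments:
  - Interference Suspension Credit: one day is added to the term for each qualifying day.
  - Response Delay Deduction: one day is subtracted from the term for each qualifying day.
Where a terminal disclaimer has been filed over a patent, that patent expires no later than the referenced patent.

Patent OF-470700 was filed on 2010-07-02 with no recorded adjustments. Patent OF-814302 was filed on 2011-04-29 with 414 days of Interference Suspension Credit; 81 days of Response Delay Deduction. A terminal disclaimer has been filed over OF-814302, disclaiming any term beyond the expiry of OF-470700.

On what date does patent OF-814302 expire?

2035-07-02

Natural term of OF-814302:
  Base: filing + 25 years → 29 April 2036.
  Interference Suspension Credit: +414 days → 17 June 2037.
  Response Delay Deduction: −81 days → 28 March 2037.
Expiry of referenced patent OF-470700:
  Base: filing + 25 years → 2 July 2035.
Terminal disclaimer: OF-814302 expires on the earlier of 28 March 2037 and 2 July 2035.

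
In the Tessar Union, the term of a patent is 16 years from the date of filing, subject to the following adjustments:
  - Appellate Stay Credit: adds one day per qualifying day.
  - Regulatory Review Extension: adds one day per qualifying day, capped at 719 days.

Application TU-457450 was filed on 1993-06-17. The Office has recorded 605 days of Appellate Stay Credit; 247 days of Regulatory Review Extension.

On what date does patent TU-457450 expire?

Base term: filing date + 16 years → 17 June 2009.
Appellate Stay Credit: +605 days → 12 February 2011.
Regulatory Review Extension: 247 days (within the 719-day cap) → +247 days → 17 October 2011.

2011-10-17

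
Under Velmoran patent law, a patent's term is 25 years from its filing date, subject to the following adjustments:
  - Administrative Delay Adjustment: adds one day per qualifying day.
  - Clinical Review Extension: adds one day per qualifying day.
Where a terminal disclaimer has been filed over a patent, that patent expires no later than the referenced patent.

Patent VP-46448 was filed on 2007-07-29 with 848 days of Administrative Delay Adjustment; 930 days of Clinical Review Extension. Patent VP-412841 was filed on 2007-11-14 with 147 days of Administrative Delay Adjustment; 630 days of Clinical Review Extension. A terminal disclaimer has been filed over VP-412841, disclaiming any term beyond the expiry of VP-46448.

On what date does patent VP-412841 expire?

2034-12-31

Natural term of VP-412841:
  Base: filing + 25 years → 14 November 2032.
  Administrative Delay Adjustment: +147 days → 10 April 2033.
  Clinical Review Extension: +630 days → 31 December 2034.
Expiry of referenced patent VP-46448:
  Base: filing + 25 years → 29 July 2032.
  Administrative Delay Adjustment: +848 days → 24 November 2034.
  Clinical Review Extension: +930 days → 11 June 2037.
Terminal disclaimer: VP-412841 expires on the earlier of 31 December 2034 and 11 June 2037.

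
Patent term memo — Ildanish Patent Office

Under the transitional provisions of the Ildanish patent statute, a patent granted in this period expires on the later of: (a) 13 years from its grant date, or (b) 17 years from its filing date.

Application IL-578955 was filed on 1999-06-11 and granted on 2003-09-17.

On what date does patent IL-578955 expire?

September 17, 2016

(a) grant + 13 years → 17 September 2016.
(b) filing + 17 years → 11 June 2016.
Later of the two: 17 September 2016.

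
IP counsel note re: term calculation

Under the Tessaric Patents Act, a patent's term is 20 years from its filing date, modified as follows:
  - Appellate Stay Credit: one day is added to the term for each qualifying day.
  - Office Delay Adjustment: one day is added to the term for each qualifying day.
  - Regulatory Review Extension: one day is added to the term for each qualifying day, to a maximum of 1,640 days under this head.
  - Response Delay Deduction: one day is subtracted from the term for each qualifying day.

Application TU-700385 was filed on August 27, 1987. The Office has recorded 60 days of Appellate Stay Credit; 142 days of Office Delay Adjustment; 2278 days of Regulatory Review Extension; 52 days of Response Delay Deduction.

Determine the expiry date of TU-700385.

2012-07-21

Base term: filing date + 20 years → 27 August 2007.
Appellate Stay Credit: +60 days → 26 October 2007.
Office Delay Adjustment: +142 days → 16 March 2008.
Regulatory Review Extension: 2278 days claimed exceeds the 1640-day cap, so +1640 days → 11 September 2012.
Response Delay Deduction: −52 days → 21 July 2012.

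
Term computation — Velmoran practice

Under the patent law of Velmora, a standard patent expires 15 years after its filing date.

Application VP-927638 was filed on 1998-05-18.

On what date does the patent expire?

Filing date + 15 years → 18 May 2013.

2013-05-18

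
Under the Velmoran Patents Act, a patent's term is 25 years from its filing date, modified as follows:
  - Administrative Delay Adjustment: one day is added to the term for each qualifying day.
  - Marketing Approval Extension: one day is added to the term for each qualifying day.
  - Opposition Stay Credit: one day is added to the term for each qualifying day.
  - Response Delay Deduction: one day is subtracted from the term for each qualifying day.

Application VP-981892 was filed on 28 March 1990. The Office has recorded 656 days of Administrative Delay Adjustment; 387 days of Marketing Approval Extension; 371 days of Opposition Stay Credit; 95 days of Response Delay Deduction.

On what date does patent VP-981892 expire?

2018-11-06

Base term: filing date + 25 years → 28 March 2015.
Administrative Delay Adjustment: +656 days → 12 January 2017.
Marketing Approval Extension: +387 days → 3 February 2018.
Opposition Stay Credit: +371 days → 9 February 2019.
Response Delay Deduction: −95 days → 6 November 2018.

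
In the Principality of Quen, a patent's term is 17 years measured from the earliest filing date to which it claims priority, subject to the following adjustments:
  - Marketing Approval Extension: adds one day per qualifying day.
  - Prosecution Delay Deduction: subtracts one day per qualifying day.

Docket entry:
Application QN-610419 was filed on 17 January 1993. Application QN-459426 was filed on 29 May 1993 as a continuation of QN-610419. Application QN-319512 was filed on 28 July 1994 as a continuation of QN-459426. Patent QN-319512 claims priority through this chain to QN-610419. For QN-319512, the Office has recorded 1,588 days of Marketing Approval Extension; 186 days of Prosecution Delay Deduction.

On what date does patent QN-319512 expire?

2013-11-19

Earliest priority filing: 17 January 1993.
Base term: 17 January 1993 + 17 years → 17 January 2010.
Marketing Approval Extension: +1588 days → 24 May 2014.
Prosecution Delay Deduction: −186 days → 19 November 2013.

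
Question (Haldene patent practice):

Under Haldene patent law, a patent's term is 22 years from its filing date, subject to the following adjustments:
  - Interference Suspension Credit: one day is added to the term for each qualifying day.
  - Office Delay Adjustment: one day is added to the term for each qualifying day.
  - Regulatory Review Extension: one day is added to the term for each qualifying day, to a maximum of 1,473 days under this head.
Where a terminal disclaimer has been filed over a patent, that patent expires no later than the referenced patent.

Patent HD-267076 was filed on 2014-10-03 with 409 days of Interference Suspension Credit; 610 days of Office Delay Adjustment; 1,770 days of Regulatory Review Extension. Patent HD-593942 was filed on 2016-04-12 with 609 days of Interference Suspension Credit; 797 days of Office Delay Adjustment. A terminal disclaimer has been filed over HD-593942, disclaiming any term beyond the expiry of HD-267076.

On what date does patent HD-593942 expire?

February 16, 2042

Natural term of HD-593942:
  Base: filing + 22 years → 12 April 2038.
  Interference Suspension Credit: +609 days → 12 December 2039.
  Office Delay Adjustment: +797 days → 16 February 2042.
Expiry of referenced patent HD-267076:
  Base: filing + 22 years → 3 October 2036.
  Interference Suspension Credit: +409 days → 16 November 2037.
  Office Delay Adjustment: +610 days → 19 July 2039.
  Regulatory Review Extension: 1770 days claimed exceeds the 1473-day cap, so +1473 days → 31 July 2043.
Terminal disclaimer: HD-593942 expires on the earlier of 16 February 2042 and 31 July 2043.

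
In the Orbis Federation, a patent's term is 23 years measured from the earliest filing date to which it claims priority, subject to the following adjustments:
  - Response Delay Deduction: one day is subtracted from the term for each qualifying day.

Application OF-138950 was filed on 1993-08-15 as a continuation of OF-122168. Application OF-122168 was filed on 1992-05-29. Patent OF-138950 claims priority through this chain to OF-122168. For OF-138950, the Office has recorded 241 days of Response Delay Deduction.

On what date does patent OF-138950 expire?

September 30, 2014

Earliest priority filing: 29 May 1992.
Base term: 29 May 1992 + 23 years → 29 May 2015.
Response Delay Deduction: −241 days → 30 September 2014.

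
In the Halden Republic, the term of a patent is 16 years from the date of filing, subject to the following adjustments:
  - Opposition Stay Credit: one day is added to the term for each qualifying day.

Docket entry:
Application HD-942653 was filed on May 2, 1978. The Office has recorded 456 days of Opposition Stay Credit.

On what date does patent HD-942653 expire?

Base term: filing date + 16 years → 2 May 1994.
Opposition Stay Credit: +456 days → 1 August 1995.

August 1, 1995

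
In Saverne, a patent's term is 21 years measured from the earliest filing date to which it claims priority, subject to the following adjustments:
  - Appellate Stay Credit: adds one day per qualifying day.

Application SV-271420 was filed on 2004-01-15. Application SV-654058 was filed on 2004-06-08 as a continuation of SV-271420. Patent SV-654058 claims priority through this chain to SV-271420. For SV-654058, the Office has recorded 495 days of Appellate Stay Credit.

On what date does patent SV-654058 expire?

May 25, 2026

Earliest priority filing: 15 January 2004.
Base term: 15 January 2004 + 21 years → 15 January 2025.
Appellate Stay Credit: +495 days → 25 May 2026.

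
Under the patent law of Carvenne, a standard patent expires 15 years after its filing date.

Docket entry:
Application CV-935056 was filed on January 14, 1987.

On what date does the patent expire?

Filing date + 15 years → 14 January 2002.

2002-01-14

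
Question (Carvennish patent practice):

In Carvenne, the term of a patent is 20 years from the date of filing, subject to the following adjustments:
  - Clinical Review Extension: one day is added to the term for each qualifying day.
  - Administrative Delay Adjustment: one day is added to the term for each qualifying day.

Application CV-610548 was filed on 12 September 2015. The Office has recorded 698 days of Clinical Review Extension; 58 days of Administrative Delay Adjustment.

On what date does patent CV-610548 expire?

Base term: filing date + 20 years → 12 September 2035.
Clinical Review Extension: +698 days → 10 August 2037.
Administrative Delay Adjustment: +58 days → 7 October 2037.

October 7, 2037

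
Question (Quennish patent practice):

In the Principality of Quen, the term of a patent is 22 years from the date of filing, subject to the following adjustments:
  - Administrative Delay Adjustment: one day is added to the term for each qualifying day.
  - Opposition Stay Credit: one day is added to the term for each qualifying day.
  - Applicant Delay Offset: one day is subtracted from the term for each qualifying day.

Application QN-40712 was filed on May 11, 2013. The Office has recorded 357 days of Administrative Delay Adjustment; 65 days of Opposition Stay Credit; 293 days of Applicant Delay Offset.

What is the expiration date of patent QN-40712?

Base term: filing date + 22 years → 11 May 2035.
Administrative Delay Adjustment: +357 days → 2 May 2036.
Opposition Stay Credit: +65 days → 6 July 2036.
Applicant Delay Offset: −293 days → 17 September 2035.

2035-09-17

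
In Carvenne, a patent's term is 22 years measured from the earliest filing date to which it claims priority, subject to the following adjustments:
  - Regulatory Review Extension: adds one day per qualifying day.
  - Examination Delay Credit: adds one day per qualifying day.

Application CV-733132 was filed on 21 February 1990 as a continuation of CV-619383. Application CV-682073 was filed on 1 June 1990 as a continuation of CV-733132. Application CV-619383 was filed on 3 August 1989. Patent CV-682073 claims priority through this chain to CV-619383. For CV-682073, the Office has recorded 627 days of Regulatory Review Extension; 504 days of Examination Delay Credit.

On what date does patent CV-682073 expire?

Earliest priority filing: 3 August 1989.
Base term: 3 August 1989 + 22 years → 3 August 2011.
Regulatory Review Extension: +627 days → 21 April 2013.
Examination Delay Credit: +504 days → 7 September 2014.

2014-09-07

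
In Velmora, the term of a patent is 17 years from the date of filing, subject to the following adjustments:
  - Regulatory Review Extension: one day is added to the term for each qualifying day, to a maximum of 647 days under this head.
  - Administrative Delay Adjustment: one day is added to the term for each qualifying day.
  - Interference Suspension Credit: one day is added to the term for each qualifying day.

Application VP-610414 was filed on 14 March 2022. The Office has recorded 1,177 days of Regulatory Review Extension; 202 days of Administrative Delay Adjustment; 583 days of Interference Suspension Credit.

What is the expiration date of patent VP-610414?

Base term: filing date + 17 years → 14 March 2039.
Regulatory Review Extension: 1177 days claimed exceeds the 647-day cap, so +647 days → 20 December 2040.
Administrative Delay Adjustment: +202 days → 10 July 2041.
Interference Suspension Credit: +583 days → 13 February 2043.

2043-02-13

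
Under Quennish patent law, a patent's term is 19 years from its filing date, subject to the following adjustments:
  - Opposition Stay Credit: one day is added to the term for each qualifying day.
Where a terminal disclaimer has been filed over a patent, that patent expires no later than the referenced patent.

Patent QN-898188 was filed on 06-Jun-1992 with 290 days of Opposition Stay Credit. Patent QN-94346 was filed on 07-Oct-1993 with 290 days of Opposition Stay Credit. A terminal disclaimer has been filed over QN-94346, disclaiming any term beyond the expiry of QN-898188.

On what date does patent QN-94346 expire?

Natural term of QN-94346:
  Base: filing + 19 years → 7 October 2012.
  Opposition Stay Credit: +290 days → 24 July 2013.
Expiry of referenced patent QN-898188:
  Base: filing + 19 years → 6 June 2011.
  Opposition Stay Credit: +290 days → 22 March 2012.
Terminal disclaimer: QN-94346 expires on the earlier of 24 July 2013 and 22 March 2012.

2012-03-22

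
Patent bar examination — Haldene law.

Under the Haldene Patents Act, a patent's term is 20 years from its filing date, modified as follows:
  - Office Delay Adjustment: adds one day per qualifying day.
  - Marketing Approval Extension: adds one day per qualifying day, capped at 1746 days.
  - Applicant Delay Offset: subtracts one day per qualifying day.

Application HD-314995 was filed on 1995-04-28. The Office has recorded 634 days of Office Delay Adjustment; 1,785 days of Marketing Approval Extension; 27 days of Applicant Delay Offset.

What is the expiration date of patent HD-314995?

Base term: filing date + 20 years → 28 April 2015.
Office Delay Adjustment: +634 days → 21 January 2017.
Marketing Approval Extension: 1785 days claimed exceeds the 1746-day cap, so +1746 days → 2 November 2021.
Applicant Delay Offset: −27 days → 6 October 2021.

2021-10-06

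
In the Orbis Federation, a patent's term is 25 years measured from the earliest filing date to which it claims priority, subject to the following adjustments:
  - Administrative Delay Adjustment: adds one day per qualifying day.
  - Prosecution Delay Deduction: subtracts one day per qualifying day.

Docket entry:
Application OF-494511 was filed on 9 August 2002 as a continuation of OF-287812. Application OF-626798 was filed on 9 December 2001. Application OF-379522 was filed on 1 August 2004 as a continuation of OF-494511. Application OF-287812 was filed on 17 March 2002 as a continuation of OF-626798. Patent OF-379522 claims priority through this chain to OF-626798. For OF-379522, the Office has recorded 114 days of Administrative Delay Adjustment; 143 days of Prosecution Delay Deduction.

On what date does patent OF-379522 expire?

November 10, 2026

Earliest priority filing: 9 December 2001.
Base term: 9 December 2001 + 25 years → 9 December 2026.
Administrative Delay Adjustment: +114 days → 2 April 2027.
Prosecution Delay Deduction: −143 days → 10 November 2026.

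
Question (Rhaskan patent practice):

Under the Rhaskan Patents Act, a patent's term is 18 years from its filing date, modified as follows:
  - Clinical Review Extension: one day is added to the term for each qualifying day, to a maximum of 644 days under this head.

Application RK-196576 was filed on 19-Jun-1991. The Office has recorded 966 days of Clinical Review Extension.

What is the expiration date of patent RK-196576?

Base term: filing date + 18 years → 19 June 2009.
Clinical Review Extension: 966 days claimed exceeds the 644-day cap, so +644 days → 25 March 2011.

March 25, 2011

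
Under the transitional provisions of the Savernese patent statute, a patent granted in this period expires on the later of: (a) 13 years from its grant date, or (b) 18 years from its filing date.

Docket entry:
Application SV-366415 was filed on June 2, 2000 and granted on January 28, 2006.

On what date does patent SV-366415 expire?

(a) grant + 13 years → 28 January 2019.
(b) filing + 18 years → 2 June 2018.
Later of the two: 28 January 2019.

January 28, 2019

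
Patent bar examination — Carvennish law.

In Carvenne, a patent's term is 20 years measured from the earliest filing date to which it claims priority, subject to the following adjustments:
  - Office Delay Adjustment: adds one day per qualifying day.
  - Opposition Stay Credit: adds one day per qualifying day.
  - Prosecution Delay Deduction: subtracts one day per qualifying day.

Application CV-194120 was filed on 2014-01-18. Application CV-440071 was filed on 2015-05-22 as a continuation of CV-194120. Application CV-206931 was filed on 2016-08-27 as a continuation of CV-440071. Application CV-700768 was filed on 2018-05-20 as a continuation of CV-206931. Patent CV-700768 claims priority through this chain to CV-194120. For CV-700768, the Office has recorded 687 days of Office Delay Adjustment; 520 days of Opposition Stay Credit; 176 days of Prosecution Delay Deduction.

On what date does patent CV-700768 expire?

Earliest priority filing: 18 January 2014.
Base term: 18 January 2014 + 20 years → 18 January 2034.
Office Delay Adjustment: +687 days → 6 December 2035.
Opposition Stay Credit: +520 days → 9 May 2037.
Prosecution Delay Deduction: −176 days → 14 November 2036.

November 14, 2036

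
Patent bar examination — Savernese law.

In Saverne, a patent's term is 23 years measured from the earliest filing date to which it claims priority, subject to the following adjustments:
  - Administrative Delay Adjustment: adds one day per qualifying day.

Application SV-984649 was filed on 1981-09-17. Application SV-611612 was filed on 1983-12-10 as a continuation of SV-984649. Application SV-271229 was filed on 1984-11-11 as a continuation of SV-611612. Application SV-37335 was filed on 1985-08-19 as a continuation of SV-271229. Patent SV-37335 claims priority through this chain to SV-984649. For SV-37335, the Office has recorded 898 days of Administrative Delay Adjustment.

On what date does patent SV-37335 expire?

2007-03-04

Earliest priority filing: 17 September 1981.
Base term: 17 September 1981 + 23 years → 17 September 2004.
Administrative Delay Adjustment: +898 days → 4 March 2007.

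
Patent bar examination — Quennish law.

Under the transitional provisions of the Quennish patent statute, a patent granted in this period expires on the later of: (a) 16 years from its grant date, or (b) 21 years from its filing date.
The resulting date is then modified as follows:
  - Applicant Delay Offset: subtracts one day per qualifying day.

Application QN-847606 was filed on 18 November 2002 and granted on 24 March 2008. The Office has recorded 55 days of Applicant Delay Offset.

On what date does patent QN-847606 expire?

(a) grant + 16 years → 24 March 2024.
(b) filing + 21 years → 18 November 2023.
Later of the two: 24 March 2024.
Applicant Delay Offset: −55 days → 29 January 2024.

January 29, 2024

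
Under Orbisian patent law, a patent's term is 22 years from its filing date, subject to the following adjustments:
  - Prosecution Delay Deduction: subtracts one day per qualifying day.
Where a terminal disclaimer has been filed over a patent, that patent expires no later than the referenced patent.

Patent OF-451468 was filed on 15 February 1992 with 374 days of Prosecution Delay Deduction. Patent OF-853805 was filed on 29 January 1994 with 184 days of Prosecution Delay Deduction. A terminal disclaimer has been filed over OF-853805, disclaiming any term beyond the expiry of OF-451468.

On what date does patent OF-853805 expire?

February 6, 2013

Natural term of OF-853805:
  Base: filing + 22 years → 29 January 2016.
  Prosecution Delay Deduction: −184 days → 29 July 2015.
Expiry of referenced patent OF-451468:
  Base: filing + 22 years → 15 February 2014.
  Prosecution Delay Deduction: −374 days → 6 February 2013.
Terminal disclaimer: OF-853805 expires on the earlier of 29 July 2015 and 6 February 2013.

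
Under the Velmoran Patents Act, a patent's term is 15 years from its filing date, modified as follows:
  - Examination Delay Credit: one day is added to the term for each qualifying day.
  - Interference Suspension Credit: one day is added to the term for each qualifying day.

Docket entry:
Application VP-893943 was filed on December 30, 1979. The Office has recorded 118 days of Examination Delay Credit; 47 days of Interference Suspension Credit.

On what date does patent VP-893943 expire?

Base term: filing date + 15 years → 30 December 1994.
Examination Delay Credit: +118 days → 27 April 1995.
Interference Suspension Credit: +47 days → 13 June 1995.

1995-06-13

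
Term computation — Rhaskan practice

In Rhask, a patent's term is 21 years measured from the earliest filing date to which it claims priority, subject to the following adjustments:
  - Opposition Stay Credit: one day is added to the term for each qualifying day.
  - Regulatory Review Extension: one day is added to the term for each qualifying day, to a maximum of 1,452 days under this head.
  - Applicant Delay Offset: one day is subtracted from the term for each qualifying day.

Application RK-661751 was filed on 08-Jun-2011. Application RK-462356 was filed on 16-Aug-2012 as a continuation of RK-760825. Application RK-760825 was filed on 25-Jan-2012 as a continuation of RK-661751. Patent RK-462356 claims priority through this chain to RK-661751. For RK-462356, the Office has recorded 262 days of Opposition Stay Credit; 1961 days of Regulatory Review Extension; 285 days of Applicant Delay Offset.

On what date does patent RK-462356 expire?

Earliest priority filing: 8 June 2011.
Base term: 8 June 2011 + 21 years → 8 June 2032.
Opposition Stay Credit: +262 days → 25 February 2033.
Regulatory Review Extension: 1961 days claimed exceeds the 1452-day cap, so +1452 days → 16 February 2037.
Applicant Delay Offset: −285 days → 7 May 2036.

2036-05-07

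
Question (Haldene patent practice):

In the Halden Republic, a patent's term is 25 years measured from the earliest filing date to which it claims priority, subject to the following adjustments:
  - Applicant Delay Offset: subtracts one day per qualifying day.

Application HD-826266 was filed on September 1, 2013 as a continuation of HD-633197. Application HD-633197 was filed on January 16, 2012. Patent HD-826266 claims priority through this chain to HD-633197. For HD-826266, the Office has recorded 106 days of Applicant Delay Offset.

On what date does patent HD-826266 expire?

Earliest priority filing: 16 January 2012.
Base term: 16 January 2012 + 25 years → 16 January 2037.
Applicant Delay Offset: −106 days → 2 October 2036.

October 2, 2036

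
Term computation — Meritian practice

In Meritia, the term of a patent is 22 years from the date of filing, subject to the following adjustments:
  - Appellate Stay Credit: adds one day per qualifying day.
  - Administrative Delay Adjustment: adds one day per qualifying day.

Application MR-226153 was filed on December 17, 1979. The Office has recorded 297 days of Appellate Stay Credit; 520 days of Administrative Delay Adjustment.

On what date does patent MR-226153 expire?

Base term: filing date + 22 years → 17 December 2001.
Appellate Stay Credit: +297 days → 10 October 2002.
Administrative Delay Adjustment: +520 days → 13 March 2004.

2004-03-13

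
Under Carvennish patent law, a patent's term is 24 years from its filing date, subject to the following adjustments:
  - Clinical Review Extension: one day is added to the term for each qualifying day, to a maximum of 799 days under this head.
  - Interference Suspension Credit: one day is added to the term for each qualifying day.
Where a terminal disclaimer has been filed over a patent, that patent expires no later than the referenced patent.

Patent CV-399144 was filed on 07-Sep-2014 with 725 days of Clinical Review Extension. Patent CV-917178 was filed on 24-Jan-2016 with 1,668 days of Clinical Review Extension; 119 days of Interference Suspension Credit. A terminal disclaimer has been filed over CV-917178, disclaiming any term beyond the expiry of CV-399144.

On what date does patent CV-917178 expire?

September 1, 2040

Natural term of CV-917178:
  Base: filing + 24 years → 24 January 2040.
  Clinical Review Extension: 1668 days claimed exceeds the 799-day cap, so +799 days → 2 April 2042.
  Interference Suspension Credit: +119 days → 30 July 2042.
Expiry of referenced patent CV-399144:
  Base: filing + 24 years → 7 September 2038.
  Clinical Review Extension: 725 days (within the 799-day cap) → +725 days → 1 September 2040.
Terminal disclaimer: CV-917178 expires on the earlier of 30 July 2042 and 1 September 2040.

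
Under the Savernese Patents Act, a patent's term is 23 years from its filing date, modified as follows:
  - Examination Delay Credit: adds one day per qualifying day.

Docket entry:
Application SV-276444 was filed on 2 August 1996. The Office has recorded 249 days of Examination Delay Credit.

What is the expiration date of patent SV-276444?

2020-04-07

Base term: filing date + 23 years → 2 August 2019.
Examination Delay Credit: +249 days → 7 April 2020.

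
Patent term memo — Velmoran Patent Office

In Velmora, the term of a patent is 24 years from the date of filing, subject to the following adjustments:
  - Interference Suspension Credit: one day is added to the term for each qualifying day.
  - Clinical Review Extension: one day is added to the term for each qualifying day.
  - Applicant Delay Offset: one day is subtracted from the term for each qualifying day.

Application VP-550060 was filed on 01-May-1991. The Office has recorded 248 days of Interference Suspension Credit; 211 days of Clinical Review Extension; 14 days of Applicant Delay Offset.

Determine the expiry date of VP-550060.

July 19, 2016

Base term: filing date + 24 years → 1 May 2015.
Interference Suspension Credit: +248 days → 4 January 2016.
Clinical Review Extension: +211 days → 2 August 2016.
Applicant Delay Offset: −14 days → 19 July 2016.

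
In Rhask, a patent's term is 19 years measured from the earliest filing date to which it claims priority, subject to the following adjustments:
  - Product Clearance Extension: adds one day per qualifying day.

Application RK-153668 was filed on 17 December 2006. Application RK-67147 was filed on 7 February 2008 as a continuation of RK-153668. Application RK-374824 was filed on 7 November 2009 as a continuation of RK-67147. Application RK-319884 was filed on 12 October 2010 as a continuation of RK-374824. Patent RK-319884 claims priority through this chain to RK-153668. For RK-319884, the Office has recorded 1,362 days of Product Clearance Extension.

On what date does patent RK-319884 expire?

2029-09-09

Earliest priority filing: 17 December 2006.
Base term: 17 December 2006 + 19 years → 17 December 2025.
Product Clearance Extension: +1362 days → 9 September 2029.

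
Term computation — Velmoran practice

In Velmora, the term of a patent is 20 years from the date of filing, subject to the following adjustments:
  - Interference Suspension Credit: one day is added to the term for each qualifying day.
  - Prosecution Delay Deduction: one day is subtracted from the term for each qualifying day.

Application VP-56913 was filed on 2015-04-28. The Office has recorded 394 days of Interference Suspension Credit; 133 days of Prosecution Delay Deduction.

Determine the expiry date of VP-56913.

Base term: filing date + 20 years → 28 April 2035.
Interference Suspension Credit: +394 days → 26 May 2036.
Prosecution Delay Deduction: −133 days → 14 January 2036.

January 14, 2036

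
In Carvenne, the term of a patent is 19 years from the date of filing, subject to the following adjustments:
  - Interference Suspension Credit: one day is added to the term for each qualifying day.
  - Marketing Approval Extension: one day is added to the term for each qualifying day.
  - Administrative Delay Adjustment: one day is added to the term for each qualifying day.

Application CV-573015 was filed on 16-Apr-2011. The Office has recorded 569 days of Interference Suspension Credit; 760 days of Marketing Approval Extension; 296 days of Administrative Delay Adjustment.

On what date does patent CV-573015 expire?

Base term: filing date + 19 years → 16 April 2030.
Interference Suspension Credit: +569 days → 6 November 2031.
Marketing Approval Extension: +760 days → 5 December 2033.
Administrative Delay Adjustment: +296 days → 27 September 2034.

2034-09-27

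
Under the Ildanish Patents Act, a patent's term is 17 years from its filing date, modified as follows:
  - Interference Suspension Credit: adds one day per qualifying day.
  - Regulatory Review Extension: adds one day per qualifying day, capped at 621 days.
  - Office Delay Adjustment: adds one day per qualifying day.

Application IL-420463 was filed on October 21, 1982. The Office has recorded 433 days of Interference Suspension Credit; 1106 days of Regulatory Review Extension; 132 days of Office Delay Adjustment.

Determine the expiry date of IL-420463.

Base term: filing date + 17 years → 21 October 1999.
Interference Suspension Credit: +433 days → 27 December 2000.
Regulatory Review Extension: 1106 days claimed exceeds the 621-day cap, so +621 days → 9 September 2002.
Office Delay Adjustment: +132 days → 19 January 2003.

2003-01-19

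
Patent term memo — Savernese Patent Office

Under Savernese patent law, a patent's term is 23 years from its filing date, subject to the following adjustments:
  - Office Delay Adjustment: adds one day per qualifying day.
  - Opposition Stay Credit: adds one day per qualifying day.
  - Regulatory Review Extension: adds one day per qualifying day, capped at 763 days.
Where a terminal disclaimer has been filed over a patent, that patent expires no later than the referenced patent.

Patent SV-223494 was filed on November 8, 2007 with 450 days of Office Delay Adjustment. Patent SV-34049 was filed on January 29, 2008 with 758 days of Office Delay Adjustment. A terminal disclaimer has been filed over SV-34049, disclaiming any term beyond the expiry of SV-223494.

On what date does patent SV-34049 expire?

Natural term of SV-34049:
  Base: filing + 23 years → 29 January 2031.
  Office Delay Adjustment: +758 days → 25 February 2033.
Expiry of referenced patent SV-223494:
  Base: filing + 23 years → 8 November 2030.
  Office Delay Adjustment: +450 days → 1 February 2032.
Terminal disclaimer: SV-34049 expires on the earlier of 25 February 2033 and 1 February 2032.

2032-02-01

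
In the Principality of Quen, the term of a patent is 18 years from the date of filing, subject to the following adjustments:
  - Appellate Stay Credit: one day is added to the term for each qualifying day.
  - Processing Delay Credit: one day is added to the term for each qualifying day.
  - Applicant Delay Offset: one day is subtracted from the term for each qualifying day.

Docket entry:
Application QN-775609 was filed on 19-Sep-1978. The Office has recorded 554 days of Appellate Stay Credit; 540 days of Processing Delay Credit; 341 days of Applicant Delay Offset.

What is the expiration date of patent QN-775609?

Base term: filing date + 18 years → 19 September 1996.
Appellate Stay Credit: +554 days → 27 March 1998.
Processing Delay Credit: +540 days → 18 September 1999.
Applicant Delay Offset: −341 days → 12 October 1998.

October 12, 1998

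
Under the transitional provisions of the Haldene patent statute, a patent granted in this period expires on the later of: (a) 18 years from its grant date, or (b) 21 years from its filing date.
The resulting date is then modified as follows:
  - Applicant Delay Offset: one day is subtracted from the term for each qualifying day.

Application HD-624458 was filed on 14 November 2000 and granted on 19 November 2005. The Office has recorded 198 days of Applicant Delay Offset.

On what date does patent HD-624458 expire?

May 5, 2023

(a) grant + 18 years → 19 November 2023.
(b) filing + 21 years → 14 November 2021.
Later of the two: 19 November 2023.
Applicant Delay Offset: −198 days → 5 May 2023.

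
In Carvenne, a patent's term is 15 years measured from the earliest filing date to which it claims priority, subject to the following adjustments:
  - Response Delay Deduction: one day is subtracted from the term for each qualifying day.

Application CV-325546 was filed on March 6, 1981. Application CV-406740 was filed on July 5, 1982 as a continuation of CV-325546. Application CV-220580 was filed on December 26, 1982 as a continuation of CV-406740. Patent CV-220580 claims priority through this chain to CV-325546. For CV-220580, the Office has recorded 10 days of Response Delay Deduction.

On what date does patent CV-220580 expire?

Earliest priority filing: 6 March 1981.
Base term: 6 March 1981 + 15 years → 6 March 1996.
Response Delay Deduction: −10 days → 25 February 1996.

February 25, 1996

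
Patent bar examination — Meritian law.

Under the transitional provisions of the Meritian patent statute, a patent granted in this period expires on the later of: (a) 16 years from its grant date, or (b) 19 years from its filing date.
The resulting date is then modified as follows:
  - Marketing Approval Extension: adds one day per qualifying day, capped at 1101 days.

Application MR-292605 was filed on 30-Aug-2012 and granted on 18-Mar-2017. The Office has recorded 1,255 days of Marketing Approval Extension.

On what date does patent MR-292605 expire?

(a) grant + 16 years → 18 March 2033.
(b) filing + 19 years → 30 August 2031.
Later of the two: 18 March 2033.
Marketing Approval Extension: 1255 days claimed exceeds the 1101-day cap, so +1101 days → 23 March 2036.

March 23, 2036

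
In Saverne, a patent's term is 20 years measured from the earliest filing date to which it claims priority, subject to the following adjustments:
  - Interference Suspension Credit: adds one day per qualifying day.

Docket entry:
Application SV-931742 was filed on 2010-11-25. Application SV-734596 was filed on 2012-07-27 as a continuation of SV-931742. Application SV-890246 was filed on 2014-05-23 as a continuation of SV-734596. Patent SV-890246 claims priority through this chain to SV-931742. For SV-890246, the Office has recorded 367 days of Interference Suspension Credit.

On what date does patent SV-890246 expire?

November 27, 2031

Earliest priority filing: 25 November 2010.
Base term: 25 November 2010 + 20 years → 25 November 2030.
Interference Suspension Credit: +367 days → 27 November 2031.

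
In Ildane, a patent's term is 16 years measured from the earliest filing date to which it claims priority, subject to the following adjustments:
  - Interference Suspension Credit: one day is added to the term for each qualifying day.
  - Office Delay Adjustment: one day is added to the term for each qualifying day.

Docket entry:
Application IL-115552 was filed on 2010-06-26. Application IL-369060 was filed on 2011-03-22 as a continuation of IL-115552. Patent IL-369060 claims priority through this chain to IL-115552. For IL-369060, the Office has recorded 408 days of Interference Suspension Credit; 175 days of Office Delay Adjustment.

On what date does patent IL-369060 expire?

January 30, 2028

Earliest priority filing: 26 June 2010.
Base term: 26 June 2010 + 16 years → 26 June 2026.
Interference Suspension Credit: +408 days → 8 August 2027.
Office Delay Adjustment: +175 days → 30 January 2028.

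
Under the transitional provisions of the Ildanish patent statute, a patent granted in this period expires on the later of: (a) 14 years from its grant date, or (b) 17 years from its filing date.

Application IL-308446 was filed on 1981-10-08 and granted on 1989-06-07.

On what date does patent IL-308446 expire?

(a) grant + 14 years → 7 June 2003.
(b) filing + 17 years → 8 October 1998.
Later of the two: 7 June 2003.

2003-06-07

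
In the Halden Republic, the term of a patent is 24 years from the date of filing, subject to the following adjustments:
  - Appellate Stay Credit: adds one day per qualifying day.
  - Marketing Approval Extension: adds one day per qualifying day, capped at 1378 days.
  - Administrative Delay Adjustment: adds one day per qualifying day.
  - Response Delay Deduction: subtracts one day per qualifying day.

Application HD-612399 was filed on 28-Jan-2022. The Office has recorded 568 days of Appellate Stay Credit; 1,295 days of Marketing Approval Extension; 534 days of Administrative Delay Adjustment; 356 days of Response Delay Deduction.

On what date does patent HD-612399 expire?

2051-08-31

Base term: filing date + 24 years → 28 January 2046.
Appellate Stay Credit: +568 days → 19 August 2047.
Marketing Approval Extension: 1295 days (within the 1378-day cap) → +1295 days → 6 March 2051.
Administrative Delay Adjustment: +534 days → 21 August 2052.
Response Delay Deduction: −356 days → 31 August 2051.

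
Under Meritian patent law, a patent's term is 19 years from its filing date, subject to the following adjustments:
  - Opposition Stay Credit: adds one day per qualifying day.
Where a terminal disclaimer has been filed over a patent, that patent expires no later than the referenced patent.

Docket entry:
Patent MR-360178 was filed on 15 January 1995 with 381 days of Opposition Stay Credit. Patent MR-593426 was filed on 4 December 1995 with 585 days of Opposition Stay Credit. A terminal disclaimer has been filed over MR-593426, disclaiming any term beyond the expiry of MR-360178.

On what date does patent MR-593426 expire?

Natural term of MR-593426:
  Base: filing + 19 years → 4 December 2014.
  Opposition Stay Credit: +585 days → 11 July 2016.
Expiry of referenced patent MR-360178:
  Base: filing + 19 years → 15 January 2014.
  Opposition Stay Credit: +381 days → 31 January 2015.
Terminal disclaimer: MR-593426 expires on the earlier of 11 July 2016 and 31 January 2015.

2015-01-31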